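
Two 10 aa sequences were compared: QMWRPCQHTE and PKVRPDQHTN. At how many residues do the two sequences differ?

The sequences differ at residues 1, 2, 3, 6, 10 (1-based) — 5 in total.

5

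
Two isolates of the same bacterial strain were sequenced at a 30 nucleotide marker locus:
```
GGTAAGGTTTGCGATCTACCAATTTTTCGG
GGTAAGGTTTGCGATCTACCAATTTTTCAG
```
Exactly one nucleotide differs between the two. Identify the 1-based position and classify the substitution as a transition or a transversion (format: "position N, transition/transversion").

The sequences differ only at position 29: G→A (purine→purine), a transition.

position 29, transition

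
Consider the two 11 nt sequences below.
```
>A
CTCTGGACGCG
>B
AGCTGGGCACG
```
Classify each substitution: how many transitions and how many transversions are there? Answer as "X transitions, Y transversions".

Mismatches (1-based):
site 1: C→A (pyrimidine→purine, transversion)
site 2: T→G (pyrimidine→purine, transversion)
site 7: A→G (purine→purine, transition)
site 9: G→A (purine→purine, transition)

2 transitions, 2 transversions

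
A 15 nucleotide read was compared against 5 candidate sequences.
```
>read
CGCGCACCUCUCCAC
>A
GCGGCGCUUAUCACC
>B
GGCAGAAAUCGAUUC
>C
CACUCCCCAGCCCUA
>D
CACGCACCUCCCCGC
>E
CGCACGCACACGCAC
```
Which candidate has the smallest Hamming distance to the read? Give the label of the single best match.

A differs at 8 sites; B differs at 9 sites; C differs at 8 sites; D differs at 3 sites; E differs at 7 sites. The closest is D.

D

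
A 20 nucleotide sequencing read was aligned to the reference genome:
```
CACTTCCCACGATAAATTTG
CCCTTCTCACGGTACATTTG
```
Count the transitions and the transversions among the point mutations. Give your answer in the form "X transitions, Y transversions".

Transitions (purine↔purine or pyrimidine↔pyrimidine): 7 C→T, 12 A→G.
Transversions (purine↔pyrimidine): 2 A→C, 15 A→C.

2 transitions, 2 transversions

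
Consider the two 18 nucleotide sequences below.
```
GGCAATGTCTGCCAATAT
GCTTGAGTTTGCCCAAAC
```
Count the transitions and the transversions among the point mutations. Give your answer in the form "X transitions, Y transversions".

Transitions (purine↔purine or pyrimidine↔pyrimidine): 3 C→T, 5 A→G, 9 C→T, 18 T→C.
Transversions (purine↔pyrimidine): 2 G→C, 4 A→T, 6 T→A, 14 A→C, 16 T→A.

4 transitions, 5 transversions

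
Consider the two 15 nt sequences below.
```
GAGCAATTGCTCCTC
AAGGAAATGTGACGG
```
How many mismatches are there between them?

8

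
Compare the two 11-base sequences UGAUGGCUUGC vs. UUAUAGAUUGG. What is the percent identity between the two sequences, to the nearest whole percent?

4 positions differ (2, 5, 7, 11), so 7 of 11 match: 7/11 = 63.64%.

64%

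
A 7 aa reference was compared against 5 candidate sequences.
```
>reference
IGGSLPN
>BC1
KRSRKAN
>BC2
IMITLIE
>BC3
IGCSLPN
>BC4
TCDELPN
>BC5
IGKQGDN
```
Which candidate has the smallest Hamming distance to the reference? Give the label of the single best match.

BC3

Hamming distances to reference — BC1: 6; BC2: 5; BC3: 1; BC4: 4; BC5: 4.
Smallest is BC3 with 1 mismatch.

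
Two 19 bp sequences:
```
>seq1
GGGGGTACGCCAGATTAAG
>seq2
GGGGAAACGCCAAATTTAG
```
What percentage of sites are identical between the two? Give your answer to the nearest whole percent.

Mismatches at positions 5, 6, 13, 17 (1-based): 4 of 19.
Identical positions: 15/19 = 78.95% → 79%.

79%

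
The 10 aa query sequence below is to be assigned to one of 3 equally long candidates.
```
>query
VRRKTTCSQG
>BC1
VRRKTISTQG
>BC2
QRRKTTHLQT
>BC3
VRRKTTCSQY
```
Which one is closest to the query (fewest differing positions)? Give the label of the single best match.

BC1 differs at 3 positions; BC2 differs at 4 positions; BC3 differs at 1 position. The closest is BC3.

BC3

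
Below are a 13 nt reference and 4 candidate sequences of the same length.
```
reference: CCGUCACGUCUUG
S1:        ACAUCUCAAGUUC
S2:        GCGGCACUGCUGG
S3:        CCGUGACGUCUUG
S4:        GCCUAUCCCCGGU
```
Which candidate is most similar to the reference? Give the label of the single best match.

S3

Hamming distances to reference — S1: 7; S2: 5; S3: 1; S4: 9.
Smallest is S3 with 1 mismatch.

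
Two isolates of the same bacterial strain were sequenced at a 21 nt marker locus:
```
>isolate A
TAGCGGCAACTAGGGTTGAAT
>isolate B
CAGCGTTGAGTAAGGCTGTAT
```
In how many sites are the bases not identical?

8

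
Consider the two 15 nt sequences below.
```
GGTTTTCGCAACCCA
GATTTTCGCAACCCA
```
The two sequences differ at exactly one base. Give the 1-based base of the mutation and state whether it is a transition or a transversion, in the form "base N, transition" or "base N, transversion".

base 2, transition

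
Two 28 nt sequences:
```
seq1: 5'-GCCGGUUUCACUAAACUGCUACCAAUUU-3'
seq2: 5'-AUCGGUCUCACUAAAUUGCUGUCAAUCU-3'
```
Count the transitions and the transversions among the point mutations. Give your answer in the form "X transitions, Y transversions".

Mismatches (1-based):
site 1: G→A (purine→purine, transition)
site 2: C→U (pyrimidine→pyrimidine, transition)
site 7: U→C (pyrimidine→pyrimidine, transition)
site 16: C→U (pyrimidine→pyrimidine, transition)
site 21: A→G (purine→purine, transition)
site 22: C→U (pyrimidine→pyrimidine, transition)
site 27: U→C (pyrimidine→pyrimidine, transition)

7 transitions, 0 transversions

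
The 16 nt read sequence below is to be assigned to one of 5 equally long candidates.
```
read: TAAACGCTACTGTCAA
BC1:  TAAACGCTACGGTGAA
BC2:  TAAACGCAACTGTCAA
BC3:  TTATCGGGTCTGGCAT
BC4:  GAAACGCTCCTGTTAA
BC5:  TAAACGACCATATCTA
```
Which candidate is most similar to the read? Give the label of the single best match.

BC2

BC1 differs at 2 bases; BC2 differs at 1 base; BC3 differs at 7 bases; BC4 differs at 3 bases; BC5 differs at 6 bases. The closest is BC2.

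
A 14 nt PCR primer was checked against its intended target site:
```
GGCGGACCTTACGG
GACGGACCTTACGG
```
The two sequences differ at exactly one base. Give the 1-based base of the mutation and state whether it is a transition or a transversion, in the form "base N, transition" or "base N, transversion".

The sequences differ only at base 2: G→A (purine→purine), a transition.

base 2, transition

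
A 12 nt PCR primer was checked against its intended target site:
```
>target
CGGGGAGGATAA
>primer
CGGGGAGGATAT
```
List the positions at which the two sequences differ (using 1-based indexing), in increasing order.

12

Differences at position 12 (A→T).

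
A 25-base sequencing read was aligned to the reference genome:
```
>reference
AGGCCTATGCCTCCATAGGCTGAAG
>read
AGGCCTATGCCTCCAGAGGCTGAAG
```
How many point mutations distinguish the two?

1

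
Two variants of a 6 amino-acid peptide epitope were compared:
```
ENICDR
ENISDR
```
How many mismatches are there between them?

1

The sequences differ at positions 4 (1-based) — 1 in total.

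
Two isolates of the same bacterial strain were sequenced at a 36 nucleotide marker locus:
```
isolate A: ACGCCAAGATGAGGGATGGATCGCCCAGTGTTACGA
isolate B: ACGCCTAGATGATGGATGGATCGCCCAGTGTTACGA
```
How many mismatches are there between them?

The sequences differ at bases 6, 13 (1-based) — 2 in total.

2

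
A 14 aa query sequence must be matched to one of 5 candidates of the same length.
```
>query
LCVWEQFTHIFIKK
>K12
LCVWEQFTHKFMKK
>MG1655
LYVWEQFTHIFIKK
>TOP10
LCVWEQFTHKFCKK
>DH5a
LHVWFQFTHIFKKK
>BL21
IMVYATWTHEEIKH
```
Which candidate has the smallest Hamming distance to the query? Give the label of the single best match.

MG1655

K12 differs at 2 residues; MG1655 differs at 1 residue; TOP10 differs at 2 residues; DH5a differs at 3 residues; BL21 differs at 9 residues. The closest is MG1655.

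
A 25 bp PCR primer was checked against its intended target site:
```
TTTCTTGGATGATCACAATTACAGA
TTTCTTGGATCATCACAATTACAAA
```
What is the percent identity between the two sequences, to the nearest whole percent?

Mismatches at positions 11, 24 (1-based): 2 of 25.
Identical positions: 23/25 = 92% → 92%.

92%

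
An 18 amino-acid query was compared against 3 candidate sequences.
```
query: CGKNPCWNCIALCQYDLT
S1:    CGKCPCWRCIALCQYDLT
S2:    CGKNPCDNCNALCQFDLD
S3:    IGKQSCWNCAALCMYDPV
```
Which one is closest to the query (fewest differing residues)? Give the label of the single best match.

S1

Hamming distances to query — S1: 2; S2: 4; S3: 7.
Smallest is S1 with 2 mismatches.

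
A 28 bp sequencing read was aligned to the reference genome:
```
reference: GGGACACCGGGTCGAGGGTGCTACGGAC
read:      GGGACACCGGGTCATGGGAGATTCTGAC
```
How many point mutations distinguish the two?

The sequences differ at positions 14, 15, 19, 21, 23, 25 (1-based) — 6 in total.

6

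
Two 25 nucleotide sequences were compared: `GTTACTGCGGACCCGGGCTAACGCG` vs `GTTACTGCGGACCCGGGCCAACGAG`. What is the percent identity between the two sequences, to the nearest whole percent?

92%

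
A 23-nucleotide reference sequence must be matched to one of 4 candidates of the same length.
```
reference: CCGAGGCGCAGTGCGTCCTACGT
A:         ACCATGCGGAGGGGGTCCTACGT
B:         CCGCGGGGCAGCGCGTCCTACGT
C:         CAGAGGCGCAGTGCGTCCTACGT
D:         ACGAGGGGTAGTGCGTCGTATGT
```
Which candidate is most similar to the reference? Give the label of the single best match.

C

A differs at 6 sites; B differs at 3 sites; C differs at 1 site; D differs at 5 sites. The closest is C.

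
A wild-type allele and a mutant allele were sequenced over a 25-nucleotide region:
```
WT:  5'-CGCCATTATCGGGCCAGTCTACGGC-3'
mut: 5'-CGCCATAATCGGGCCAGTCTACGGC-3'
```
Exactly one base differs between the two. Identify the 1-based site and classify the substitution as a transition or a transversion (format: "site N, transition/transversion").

site 7, transversion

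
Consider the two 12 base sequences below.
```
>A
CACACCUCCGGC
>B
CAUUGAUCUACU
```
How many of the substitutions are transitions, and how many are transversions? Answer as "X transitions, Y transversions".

4 transitions, 4 transversions

Mismatches (1-based):
base 3: C→U (pyrimidine→pyrimidine, transition)
base 4: A→U (purine→pyrimidine, transversion)
base 5: C→G (pyrimidine→purine, transversion)
base 6: C→A (pyrimidine→purine, transversion)
base 9: C→U (pyrimidine→pyrimidine, transition)
base 10: G→A (purine→purine, transition)
base 11: G→C (purine→pyrimidine, transversion)
base 12: C→U (pyrimidine→pyrimidine, transition)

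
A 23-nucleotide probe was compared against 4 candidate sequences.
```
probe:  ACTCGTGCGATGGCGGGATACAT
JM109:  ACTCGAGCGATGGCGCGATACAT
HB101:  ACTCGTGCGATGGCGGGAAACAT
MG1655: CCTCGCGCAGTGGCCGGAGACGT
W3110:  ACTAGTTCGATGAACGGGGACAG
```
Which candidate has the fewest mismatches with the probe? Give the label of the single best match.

HB101

JM109 differs at 2 positions; HB101 differs at 1 position; MG1655 differs at 7 positions; W3110 differs at 8 positions. The closest is HB101.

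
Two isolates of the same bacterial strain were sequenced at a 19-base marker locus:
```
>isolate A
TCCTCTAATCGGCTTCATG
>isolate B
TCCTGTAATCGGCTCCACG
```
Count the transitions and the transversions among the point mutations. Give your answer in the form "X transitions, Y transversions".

Mismatches (1-based):
position 5: C→G (pyrimidine→purine, transversion)
position 15: T→C (pyrimidine→pyrimidine, transition)
position 18: T→C (pyrimidine→pyrimidine, transition)

2 transitions, 1 transversion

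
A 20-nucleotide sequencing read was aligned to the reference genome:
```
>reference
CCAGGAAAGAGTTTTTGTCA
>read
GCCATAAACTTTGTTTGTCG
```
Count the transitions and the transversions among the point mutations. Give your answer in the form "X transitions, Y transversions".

2 transitions, 7 transversions

Mismatches (1-based):
site 1: C→G (pyrimidine→purine, transversion)
site 3: A→C (purine→pyrimidine, transversion)
site 4: G→A (purine→purine, transition)
site 5: G→T (purine→pyrimidine, transversion)
site 9: G→C (purine→pyrimidine, transversion)
site 10: A→T (purine→pyrimidine, transversion)
site 11: G→T (purine→pyrimidine, transversion)
site 13: T→G (pyrimidine→purine, transversion)
site 20: A→G (purine→purine, transition)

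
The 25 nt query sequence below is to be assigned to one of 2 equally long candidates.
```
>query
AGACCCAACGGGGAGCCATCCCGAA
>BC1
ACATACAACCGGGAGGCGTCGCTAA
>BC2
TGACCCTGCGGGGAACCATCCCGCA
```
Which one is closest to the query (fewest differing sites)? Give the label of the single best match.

BC2

Hamming distances to query — BC1: 8; BC2: 5.
Smallest is BC2 with 5 mismatches.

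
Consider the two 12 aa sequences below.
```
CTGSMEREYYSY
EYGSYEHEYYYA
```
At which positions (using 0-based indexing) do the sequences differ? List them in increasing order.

0, 1, 4, 6, 10, 11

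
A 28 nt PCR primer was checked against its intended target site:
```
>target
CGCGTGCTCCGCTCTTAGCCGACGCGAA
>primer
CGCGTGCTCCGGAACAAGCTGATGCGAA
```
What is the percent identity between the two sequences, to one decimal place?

Mismatches at positions 12, 13, 14, 15, 16, 20, 23 (1-based): 7 of 28.
Identical positions: 21/28 = 75% → 75.0%.

75.0%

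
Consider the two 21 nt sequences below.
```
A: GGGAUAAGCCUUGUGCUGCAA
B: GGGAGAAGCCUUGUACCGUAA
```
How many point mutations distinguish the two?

The sequences differ at positions 5, 15, 17, 19 (1-based) — 4 in total.

4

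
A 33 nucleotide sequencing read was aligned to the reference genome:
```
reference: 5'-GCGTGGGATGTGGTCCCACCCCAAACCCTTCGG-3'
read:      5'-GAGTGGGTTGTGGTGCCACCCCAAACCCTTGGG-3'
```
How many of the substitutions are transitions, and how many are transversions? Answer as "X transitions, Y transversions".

Mismatches (1-based):
position 2: C→A (pyrimidine→purine, transversion)
position 8: A→T (purine→pyrimidine, transversion)
position 15: C→G (pyrimidine→purine, transversion)
position 31: C→G (pyrimidine→purine, transversion)

0 transitions, 4 transversions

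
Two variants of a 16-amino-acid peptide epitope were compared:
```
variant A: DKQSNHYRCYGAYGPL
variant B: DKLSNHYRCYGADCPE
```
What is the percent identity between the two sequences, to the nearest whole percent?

Mismatches at positions 3, 13, 14, 16 (1-based): 4 of 16.
Identical positions: 12/16 = 75% → 75%.

75%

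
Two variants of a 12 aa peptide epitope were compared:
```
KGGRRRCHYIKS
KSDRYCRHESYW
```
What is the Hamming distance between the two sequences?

9

Comparing position by position, 9 positions differ: 2 (G/S), 3 (G/D), 5 (R/Y), 6 (R/C), 7 (C/R), 9 (Y/E), 10 (I/S), 11 (K/Y), 12 (S/W).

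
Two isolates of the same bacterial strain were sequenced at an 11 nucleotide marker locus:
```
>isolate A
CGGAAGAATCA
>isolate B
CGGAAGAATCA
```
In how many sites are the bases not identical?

No positions differ; the sequences are identical.

0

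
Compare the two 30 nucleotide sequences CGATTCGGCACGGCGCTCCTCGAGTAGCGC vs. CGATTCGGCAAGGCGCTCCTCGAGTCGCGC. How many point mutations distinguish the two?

Comparing position by position, 2 sites differ: 11 (C/A), 26 (A/C).

2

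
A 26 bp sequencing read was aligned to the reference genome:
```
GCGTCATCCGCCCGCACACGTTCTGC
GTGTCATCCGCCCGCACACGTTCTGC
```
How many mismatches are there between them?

Mismatches (1-based): position 2: C→T.

1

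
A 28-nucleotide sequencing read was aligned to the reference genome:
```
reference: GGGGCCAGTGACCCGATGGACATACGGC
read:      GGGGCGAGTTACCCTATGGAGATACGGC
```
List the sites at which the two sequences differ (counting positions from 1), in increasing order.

Differences at site 6 (C→G), site 10 (G→T), site 15 (G→T), site 21 (C→G).

6, 10, 15, 21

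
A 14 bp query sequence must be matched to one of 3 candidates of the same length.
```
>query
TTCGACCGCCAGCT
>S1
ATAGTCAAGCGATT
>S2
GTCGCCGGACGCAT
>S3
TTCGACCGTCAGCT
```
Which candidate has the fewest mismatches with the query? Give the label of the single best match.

Hamming distances to query — S1: 9; S2: 7; S3: 1.
Smallest is S3 with 1 mismatch.

S3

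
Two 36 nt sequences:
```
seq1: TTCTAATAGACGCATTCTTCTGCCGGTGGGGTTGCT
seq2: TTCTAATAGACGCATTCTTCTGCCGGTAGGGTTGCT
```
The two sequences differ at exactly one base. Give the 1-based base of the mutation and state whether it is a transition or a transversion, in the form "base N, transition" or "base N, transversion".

The sequences differ only at base 28: G→A (purine→purine), a transition.

base 28, transition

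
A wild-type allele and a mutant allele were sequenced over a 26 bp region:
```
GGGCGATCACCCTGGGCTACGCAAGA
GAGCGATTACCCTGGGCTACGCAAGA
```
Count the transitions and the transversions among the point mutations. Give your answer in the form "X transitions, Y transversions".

Transitions (purine↔purine or pyrimidine↔pyrimidine): 2 G→A, 8 C→T.
Transversions (purine↔pyrimidine): none.

2 transitions, 0 transversions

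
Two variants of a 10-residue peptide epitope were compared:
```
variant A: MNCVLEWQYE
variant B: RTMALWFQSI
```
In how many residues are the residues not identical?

8

Comparing position by position, 8 residues differ: 1 (M/R), 2 (N/T), 3 (C/M), 4 (V/A), 6 (E/W), 7 (W/F), 9 (Y/S), 10 (E/I).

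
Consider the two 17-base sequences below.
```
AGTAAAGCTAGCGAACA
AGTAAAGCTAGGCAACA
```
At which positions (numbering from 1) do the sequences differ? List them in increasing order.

12, 13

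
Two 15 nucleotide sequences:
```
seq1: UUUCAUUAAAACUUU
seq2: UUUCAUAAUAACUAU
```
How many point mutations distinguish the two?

3

Comparing position by position, 3 bases differ: 7 (U/A), 9 (A/U), 14 (U/A).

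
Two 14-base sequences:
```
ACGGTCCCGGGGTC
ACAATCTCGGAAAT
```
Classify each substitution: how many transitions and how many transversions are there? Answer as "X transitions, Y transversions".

6 transitions, 1 transversion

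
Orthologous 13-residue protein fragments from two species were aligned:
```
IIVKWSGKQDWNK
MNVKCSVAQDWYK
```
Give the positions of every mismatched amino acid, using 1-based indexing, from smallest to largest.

Scanning 1-based: 1: I/M; 2: I/N; 5: W/C; 7: G/V; 8: K/A; 12: N/Y.

1, 2, 5, 7, 8, 12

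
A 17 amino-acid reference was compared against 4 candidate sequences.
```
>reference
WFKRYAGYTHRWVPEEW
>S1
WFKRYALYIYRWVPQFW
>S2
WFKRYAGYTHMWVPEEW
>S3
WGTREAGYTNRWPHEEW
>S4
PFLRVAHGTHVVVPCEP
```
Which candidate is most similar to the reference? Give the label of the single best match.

Hamming distances to reference — S1: 5; S2: 1; S3: 6; S4: 9.
Smallest is S2 with 1 mismatch.

S2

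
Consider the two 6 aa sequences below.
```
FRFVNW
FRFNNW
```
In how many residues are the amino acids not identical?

1

The sequences differ at residues 4 (1-based) — 1 in total.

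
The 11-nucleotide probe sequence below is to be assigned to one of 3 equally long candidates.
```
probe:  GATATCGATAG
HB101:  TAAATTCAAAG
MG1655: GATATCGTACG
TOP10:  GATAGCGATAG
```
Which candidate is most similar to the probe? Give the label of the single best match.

TOP10

HB101 differs at 5 positions; MG1655 differs at 3 positions; TOP10 differs at 1 position. The closest is TOP10.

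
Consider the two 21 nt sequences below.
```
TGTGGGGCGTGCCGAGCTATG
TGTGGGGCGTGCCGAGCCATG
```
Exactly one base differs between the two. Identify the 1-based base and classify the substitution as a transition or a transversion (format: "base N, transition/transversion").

base 18, transition

The sequences differ only at base 18: T→C (pyrimidine→pyrimidine), a transition.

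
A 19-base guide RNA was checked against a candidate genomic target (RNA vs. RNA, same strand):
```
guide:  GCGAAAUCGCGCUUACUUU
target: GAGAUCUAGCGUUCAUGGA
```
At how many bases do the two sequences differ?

The sequences differ at bases 2, 5, 6, 8, 12, 14, 16, 17, 18, 19 (1-based) — 10 in total.

10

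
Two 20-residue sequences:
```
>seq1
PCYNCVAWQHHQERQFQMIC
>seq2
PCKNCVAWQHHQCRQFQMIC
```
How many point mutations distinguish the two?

2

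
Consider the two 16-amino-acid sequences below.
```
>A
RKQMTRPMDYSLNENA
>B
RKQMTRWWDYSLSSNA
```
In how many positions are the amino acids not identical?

4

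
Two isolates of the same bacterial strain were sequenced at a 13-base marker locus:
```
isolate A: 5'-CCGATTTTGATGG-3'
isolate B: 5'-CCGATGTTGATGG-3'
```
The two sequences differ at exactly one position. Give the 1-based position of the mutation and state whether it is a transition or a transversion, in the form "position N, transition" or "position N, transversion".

The sequences differ only at position 6: T→G (pyrimidine→purine), a transversion.

position 6, transversion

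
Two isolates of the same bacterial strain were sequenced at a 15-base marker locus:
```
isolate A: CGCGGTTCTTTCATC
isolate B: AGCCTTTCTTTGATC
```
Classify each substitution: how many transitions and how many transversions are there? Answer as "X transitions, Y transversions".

0 transitions, 4 transversions

Transitions (purine↔purine or pyrimidine↔pyrimidine): none.
Transversions (purine↔pyrimidine): 1 C→A, 4 G→C, 5 G→T, 12 C→G.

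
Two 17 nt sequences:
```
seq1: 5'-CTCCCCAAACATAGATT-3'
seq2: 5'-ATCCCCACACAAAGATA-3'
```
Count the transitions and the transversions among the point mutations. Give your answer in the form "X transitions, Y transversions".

0 transitions, 4 transversions

Transitions (purine↔purine or pyrimidine↔pyrimidine): none.
Transversions (purine↔pyrimidine): 1 C→A, 8 A→C, 12 T→A, 17 T→A.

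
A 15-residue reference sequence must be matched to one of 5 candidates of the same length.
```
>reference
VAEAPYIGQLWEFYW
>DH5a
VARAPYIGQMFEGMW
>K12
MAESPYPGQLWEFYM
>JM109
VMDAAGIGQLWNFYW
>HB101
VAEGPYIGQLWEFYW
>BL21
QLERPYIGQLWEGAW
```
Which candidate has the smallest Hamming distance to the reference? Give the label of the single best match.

HB101

DH5a differs at 5 positions; K12 differs at 4 positions; JM109 differs at 5 positions; HB101 differs at 1 position; BL21 differs at 5 positions. The closest is HB101.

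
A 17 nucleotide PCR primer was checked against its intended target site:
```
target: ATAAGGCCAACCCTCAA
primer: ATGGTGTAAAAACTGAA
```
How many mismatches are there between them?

8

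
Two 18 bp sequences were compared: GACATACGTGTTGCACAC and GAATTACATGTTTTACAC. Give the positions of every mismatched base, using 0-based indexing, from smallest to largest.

Differences at position 2 (C→A), position 3 (A→T), position 7 (G→A), position 12 (G→T), position 13 (C→T).

2, 3, 7, 12, 13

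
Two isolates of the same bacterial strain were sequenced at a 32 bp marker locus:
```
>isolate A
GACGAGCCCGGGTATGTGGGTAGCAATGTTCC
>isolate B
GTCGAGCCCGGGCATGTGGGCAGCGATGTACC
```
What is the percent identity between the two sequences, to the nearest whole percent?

5 positions differ (2, 13, 21, 25, 30), so 27 of 32 match: 27/32 = 84.38%.

84%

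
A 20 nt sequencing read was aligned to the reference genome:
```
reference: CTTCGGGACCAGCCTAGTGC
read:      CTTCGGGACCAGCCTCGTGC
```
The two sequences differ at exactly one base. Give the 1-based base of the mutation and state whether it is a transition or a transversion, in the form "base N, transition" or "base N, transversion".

Base 16 changes A→C. A is a purine and C is a pyrimidine, so this is a transversion.

base 16, transversion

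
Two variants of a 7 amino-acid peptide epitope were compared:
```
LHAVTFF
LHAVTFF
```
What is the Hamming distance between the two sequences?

0

The two sequences are identical at every position.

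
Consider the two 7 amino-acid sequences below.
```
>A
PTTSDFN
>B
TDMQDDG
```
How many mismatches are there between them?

6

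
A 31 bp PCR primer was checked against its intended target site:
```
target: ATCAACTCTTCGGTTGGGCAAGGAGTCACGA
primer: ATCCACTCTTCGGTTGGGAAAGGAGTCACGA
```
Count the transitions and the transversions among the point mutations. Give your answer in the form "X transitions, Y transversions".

Mismatches (1-based):
base 4: A→C (purine→pyrimidine, transversion)
base 19: C→A (pyrimidine→purine, transversion)

0 transitions, 2 transversions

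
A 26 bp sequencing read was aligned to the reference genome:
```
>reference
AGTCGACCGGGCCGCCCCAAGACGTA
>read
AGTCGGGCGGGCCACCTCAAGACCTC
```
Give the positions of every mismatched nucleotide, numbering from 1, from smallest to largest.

Scanning 1-based: 6: A/G; 7: C/G; 14: G/A; 17: C/T; 24: G/C; 26: A/C.

6, 7, 14, 17, 24, 26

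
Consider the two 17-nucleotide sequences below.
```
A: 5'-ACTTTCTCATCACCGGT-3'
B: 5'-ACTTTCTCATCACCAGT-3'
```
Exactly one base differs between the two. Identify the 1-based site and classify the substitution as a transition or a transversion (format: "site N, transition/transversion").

The sequences differ only at site 15: G→A (purine→purine), a transition.

site 15, transition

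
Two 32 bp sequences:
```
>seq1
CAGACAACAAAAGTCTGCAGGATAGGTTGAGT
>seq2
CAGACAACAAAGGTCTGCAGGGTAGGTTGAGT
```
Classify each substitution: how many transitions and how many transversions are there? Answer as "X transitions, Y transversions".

Transitions (purine↔purine or pyrimidine↔pyrimidine): 12 A→G, 22 A→G.
Transversions (purine↔pyrimidine): none.

2 transitions, 0 transversions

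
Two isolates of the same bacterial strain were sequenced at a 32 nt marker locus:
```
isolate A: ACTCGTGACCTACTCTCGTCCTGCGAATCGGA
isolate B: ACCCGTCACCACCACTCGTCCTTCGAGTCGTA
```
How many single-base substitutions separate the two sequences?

Comparing position by position, 8 positions differ: 3 (T/C), 7 (G/C), 11 (T/A), 12 (A/C), 14 (T/A), 23 (G/T), 27 (A/G), 31 (G/T).

8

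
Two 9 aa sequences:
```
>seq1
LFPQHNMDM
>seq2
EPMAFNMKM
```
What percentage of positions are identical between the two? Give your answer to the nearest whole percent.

6 positions differ (1, 2, 3, 4, 5, 8), so 3 of 9 match: 3/9 = 33.33%.

33%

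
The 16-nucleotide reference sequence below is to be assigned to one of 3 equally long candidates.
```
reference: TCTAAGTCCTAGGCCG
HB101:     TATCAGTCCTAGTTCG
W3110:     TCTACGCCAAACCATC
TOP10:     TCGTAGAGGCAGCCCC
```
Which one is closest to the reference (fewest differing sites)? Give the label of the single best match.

Hamming distances to reference — HB101: 4; W3110: 9; TOP10: 8.
Smallest is HB101 with 4 mismatches.

HB101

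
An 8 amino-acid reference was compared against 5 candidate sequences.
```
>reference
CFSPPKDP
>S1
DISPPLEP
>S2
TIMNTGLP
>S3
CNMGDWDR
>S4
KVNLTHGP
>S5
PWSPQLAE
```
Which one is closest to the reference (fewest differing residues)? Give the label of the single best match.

S1

S1 differs at 4 residues; S2 differs at 7 residues; S3 differs at 6 residues; S4 differs at 7 residues; S5 differs at 6 residues. The closest is S1.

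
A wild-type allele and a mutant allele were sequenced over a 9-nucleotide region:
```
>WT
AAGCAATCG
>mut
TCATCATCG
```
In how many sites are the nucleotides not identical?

Comparing position by position, 5 sites differ: 1 (A/T), 2 (A/C), 3 (G/A), 4 (C/T), 5 (A/C).

5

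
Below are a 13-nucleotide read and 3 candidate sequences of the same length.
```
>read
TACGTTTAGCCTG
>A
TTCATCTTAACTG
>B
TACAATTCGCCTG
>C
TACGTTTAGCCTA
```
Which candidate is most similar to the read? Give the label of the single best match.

Hamming distances to read — A: 6; B: 3; C: 1.
Smallest is C with 1 mismatch.

C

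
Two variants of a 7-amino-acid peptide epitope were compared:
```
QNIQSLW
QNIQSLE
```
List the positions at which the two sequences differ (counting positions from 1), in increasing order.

7

Scanning 1-based: 7: W/E.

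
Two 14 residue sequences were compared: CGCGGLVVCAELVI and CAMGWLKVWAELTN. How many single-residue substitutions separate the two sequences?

7

Comparing position by position, 7 positions differ: 2 (G/A), 3 (C/M), 5 (G/W), 7 (V/K), 9 (C/W), 13 (V/T), 14 (I/N).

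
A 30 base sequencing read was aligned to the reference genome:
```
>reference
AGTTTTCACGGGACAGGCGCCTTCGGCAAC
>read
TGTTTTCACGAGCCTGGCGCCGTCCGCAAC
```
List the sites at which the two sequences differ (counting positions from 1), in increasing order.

Differences at site 1 (A→T), site 11 (G→A), site 13 (A→C), site 15 (A→T), site 22 (T→G), site 25 (G→C).

1, 11, 13, 15, 22, 25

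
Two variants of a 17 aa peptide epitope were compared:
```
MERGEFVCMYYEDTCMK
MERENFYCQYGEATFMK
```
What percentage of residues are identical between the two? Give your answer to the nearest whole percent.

7 positions differ (4, 5, 7, 9, 11, 13, 15), so 10 of 17 match: 10/17 = 58.82%.

59%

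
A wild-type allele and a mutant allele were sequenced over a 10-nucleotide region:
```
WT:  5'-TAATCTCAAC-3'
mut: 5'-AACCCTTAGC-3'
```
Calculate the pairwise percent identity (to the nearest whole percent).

50%

5 positions differ (1, 3, 4, 7, 9), so 5 of 10 match: 5/10 = 50%.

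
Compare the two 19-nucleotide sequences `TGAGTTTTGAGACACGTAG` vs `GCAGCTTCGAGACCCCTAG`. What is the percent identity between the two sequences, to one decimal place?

Mismatches at positions 1, 2, 5, 8, 14, 16 (1-based): 6 of 19.
Identical positions: 13/19 = 68.42% → 68.4%.

68.4%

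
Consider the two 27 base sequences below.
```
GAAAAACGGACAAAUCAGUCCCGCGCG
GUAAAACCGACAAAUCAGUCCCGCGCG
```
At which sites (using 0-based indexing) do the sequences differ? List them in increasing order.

Scanning 0-based: 1: A/U; 7: G/C.

1, 7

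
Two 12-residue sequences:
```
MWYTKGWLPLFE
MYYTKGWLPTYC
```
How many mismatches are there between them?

The sequences differ at positions 2, 10, 11, 12 (1-based) — 4 in total.

4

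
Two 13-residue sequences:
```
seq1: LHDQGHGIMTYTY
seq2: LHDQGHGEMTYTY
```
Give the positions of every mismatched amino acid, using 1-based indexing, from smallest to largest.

8

Scanning 1-based: 8: I/E.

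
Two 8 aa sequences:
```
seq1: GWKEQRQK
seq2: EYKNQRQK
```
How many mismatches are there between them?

3

The sequences differ at residues 1, 2, 4 (1-based) — 3 in total.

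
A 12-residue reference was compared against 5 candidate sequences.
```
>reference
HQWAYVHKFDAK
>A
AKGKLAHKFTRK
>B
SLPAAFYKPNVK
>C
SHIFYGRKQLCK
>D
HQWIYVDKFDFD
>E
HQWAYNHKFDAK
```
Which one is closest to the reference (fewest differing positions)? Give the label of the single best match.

Hamming distances to reference — A: 8; B: 9; C: 9; D: 4; E: 1.
Smallest is E with 1 mismatch.

E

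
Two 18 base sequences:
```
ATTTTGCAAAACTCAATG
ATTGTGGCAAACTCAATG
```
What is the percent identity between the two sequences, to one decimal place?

3 positions differ (4, 7, 8), so 15 of 18 match: 15/18 = 83.33%.

83.3%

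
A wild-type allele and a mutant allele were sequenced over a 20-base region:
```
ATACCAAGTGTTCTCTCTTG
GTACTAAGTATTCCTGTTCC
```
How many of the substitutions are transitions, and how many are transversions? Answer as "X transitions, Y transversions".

7 transitions, 2 transversions

Mismatches (1-based):
site 1: A→G (purine→purine, transition)
site 5: C→T (pyrimidine→pyrimidine, transition)
site 10: G→A (purine→purine, transition)
site 14: T→C (pyrimidine→pyrimidine, transition)
site 15: C→T (pyrimidine→pyrimidine, transition)
site 16: T→G (pyrimidine→purine, transversion)
site 17: C→T (pyrimidine→pyrimidine, transition)
site 19: T→C (pyrimidine→pyrimidine, transition)
site 20: G→C (purine→pyrimidine, transversion)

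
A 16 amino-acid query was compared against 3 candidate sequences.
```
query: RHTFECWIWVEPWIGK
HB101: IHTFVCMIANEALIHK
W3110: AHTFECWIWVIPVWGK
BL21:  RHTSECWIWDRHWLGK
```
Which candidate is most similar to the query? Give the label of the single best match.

Hamming distances to query — HB101: 8; W3110: 4; BL21: 5.
Smallest is W3110 with 4 mismatches.

W3110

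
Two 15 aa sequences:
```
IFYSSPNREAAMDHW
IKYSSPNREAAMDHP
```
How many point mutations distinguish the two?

2

The sequences differ at positions 2, 15 (1-based) — 2 in total.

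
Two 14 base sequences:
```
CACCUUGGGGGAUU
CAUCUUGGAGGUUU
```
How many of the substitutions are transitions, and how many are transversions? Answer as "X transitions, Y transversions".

Transitions (purine↔purine or pyrimidine↔pyrimidine): 3 C→U, 9 G→A.
Transversions (purine↔pyrimidine): 12 A→U.

2 transitions, 1 transversion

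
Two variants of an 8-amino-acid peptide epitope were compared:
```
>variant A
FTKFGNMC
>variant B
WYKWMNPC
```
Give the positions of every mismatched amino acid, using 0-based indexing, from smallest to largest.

0, 1, 3, 4, 6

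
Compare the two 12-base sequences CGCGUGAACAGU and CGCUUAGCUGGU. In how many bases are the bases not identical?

6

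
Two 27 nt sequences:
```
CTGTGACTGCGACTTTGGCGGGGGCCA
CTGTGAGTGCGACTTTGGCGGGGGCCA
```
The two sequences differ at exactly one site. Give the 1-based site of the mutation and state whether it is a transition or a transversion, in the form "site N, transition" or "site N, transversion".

The sequences differ only at site 7: C→G (pyrimidine→purine), a transversion.

site 7, transversion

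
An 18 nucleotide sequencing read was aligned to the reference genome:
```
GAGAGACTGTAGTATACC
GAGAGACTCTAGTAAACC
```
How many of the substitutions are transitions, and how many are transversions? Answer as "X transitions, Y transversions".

Mismatches (1-based):
site 9: G→C (purine→pyrimidine, transversion)
site 15: T→A (pyrimidine→purine, transversion)

0 transitions, 2 transversions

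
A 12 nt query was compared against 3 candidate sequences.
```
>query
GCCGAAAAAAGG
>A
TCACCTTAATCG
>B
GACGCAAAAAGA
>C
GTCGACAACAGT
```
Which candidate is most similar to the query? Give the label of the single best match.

B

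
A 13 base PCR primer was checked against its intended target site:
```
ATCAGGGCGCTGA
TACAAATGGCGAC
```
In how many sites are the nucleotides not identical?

The sequences differ at sites 1, 2, 5, 6, 7, 8, 11, 12, 13 (1-based) — 9 in total.

9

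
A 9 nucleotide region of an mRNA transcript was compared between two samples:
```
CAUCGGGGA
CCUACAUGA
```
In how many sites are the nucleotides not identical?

Mismatches (1-based): site 2: A→C; site 4: C→A; site 5: G→C; site 6: G→A; site 7: G→U.

5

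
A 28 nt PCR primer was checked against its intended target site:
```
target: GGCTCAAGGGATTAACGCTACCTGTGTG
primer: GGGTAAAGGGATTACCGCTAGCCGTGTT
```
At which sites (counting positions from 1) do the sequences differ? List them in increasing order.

3, 5, 15, 21, 23, 28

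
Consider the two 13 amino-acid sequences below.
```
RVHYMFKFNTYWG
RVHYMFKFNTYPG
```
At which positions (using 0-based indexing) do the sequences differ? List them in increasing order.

11

Scanning 0-based: 11: W/P.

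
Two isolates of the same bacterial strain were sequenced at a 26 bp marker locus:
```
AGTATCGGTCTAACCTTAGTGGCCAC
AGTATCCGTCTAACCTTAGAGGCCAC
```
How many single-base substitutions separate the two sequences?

2

The sequences differ at sites 7, 20 (1-based) — 2 in total.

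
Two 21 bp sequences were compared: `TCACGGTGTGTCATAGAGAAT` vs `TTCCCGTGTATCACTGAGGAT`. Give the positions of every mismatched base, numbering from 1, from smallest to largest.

Scanning 1-based: 2: C/T; 3: A/C; 5: G/C; 10: G/A; 14: T/C; 15: A/T; 19: A/G.

2, 3, 5, 10, 14, 15, 19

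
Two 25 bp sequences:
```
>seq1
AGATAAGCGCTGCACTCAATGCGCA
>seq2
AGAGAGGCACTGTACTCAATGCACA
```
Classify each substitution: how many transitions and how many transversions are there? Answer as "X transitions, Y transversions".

4 transitions, 1 transversion

Mismatches (1-based):
position 4: T→G (pyrimidine→purine, transversion)
position 6: A→G (purine→purine, transition)
position 9: G→A (purine→purine, transition)
position 13: C→T (pyrimidine→pyrimidine, transition)
position 23: G→A (purine→purine, transition)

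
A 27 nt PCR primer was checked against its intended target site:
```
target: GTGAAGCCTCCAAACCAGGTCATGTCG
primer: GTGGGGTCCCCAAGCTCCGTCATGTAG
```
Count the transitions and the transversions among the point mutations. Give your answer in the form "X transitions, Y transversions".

Transitions (purine↔purine or pyrimidine↔pyrimidine): 4 A→G, 5 A→G, 7 C→T, 9 T→C, 14 A→G, 16 C→T.
Transversions (purine↔pyrimidine): 17 A→C, 18 G→C, 26 C→A.

6 transitions, 3 transversions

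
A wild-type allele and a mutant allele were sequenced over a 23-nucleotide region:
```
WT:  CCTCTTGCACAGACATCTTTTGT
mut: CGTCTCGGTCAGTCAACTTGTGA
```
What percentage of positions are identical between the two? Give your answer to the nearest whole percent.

65%

Mismatches at positions 2, 6, 8, 9, 13, 16, 20, 23 (1-based): 8 of 23.
Identical positions: 15/23 = 65.22% → 65%.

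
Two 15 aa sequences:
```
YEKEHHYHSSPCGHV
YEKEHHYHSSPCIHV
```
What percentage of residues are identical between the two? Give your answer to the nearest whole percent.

93%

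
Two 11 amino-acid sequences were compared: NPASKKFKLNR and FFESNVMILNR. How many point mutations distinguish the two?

Mismatches (1-based): position 1: N→F; position 2: P→F; position 3: A→E; position 5: K→N; position 6: K→V; position 7: F→M; position 8: K→I.

7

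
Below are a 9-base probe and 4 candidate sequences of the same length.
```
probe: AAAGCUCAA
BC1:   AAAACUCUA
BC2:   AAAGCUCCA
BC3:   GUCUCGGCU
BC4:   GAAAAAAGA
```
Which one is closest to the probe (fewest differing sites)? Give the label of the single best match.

BC1 differs at 2 sites; BC2 differs at 1 site; BC3 differs at 8 sites; BC4 differs at 6 sites. The closest is BC2.

BC2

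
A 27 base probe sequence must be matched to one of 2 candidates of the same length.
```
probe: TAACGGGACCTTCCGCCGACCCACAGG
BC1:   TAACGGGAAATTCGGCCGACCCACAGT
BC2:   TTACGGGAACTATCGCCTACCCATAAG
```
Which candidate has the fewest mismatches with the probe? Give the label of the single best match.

BC1 differs at 4 bases; BC2 differs at 7 bases. The closest is BC1.

BC1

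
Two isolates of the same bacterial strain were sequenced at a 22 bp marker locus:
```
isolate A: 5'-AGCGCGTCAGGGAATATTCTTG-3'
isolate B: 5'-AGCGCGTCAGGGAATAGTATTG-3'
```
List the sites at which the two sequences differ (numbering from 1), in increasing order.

17, 19

Scanning 1-based: 17: T/G; 19: C/A.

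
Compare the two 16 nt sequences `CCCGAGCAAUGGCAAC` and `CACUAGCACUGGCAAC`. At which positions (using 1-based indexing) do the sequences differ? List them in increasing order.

Scanning 1-based: 2: C/A; 4: G/U; 9: A/C.

2, 4, 9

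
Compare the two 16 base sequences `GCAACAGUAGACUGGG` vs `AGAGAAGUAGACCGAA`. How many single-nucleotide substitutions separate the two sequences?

7

The sequences differ at sites 1, 2, 4, 5, 13, 15, 16 (1-based) — 7 in total.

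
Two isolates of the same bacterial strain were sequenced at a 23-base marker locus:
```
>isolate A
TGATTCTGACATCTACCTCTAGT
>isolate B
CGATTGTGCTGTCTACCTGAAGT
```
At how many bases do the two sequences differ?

The sequences differ at bases 1, 6, 9, 10, 11, 19, 20 (1-based) — 7 in total.

7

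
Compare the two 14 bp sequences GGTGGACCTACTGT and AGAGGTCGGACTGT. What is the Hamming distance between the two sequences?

Mismatches (1-based): position 1: G→A; position 3: T→A; position 6: A→T; position 8: C→G; position 9: T→G.

5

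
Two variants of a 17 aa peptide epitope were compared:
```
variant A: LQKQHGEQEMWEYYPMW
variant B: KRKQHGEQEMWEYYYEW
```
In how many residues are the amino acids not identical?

Comparing position by position, 4 residues differ: 1 (L/K), 2 (Q/R), 15 (P/Y), 16 (M/E).

4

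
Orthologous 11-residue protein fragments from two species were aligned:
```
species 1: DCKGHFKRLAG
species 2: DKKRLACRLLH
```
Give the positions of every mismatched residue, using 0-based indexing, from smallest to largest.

Differences at position 1 (C→K), position 3 (G→R), position 4 (H→L), position 5 (F→A), position 6 (K→C), position 9 (A→L), position 10 (G→H).

1, 3, 4, 5, 6, 9, 10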